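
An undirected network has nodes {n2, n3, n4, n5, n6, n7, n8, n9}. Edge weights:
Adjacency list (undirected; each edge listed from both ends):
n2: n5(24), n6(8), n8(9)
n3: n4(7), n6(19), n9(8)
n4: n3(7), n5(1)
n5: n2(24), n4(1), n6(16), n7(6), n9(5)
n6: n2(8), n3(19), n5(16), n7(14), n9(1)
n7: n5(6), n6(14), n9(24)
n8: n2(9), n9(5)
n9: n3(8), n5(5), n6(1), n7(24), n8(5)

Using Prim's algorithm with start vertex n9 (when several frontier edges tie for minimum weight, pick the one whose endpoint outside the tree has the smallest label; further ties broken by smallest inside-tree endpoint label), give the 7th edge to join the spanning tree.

n2-n6

Grow the tree from n9 using Prim:
Step 1: cheapest edge leaving the tree is n6 n9 (1); add n6.
Step 2: cheapest edge leaving the tree is n5 n9 (5); add n5.
Step 3: cheapest edge leaving the tree is n4 n5 (1); add n4.
Step 4: cheapest edge leaving the tree is n8 n9 (5); add n8.
Step 5: cheapest edge leaving the tree is n5 n7 (6); add n7.
Step 6: cheapest edge leaving the tree is n3 n4 (7); add n3.
Step 7: cheapest edge leaving the tree is n2 n6 (8); add n2.
The 7th edge added is n2 n6.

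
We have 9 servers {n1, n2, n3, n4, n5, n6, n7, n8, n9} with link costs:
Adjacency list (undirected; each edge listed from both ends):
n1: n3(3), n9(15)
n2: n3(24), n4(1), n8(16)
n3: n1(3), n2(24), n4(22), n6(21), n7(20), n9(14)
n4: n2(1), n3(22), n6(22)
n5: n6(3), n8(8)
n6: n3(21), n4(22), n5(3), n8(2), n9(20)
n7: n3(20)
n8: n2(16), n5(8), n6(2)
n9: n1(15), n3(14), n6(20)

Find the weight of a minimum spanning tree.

Prim, starting at n5.
Step 1: cheapest edge leaving the tree is n5-n6 (3); add n6.
Step 2: cheapest edge leaving the tree is n6-n8 (2); add n8.
Step 3: cheapest edge leaving the tree is n2-n8 (16); add n2.
Step 4: cheapest edge leaving the tree is n2-n4 (1); add n4.
Step 5: cheapest edge leaving the tree is n6-n9 (20); add n9.
Step 6: cheapest edge leaving the tree is n3-n9 (14); add n3.
Step 7: cheapest edge leaving the tree is n1-n3 (3); add n1.
Step 8: cheapest edge leaving the tree is n3-n7 (20); add n7.
MST edges: n5-n6, n6-n8, n2-n8, n2-n4, n6-n9, n3-n9, n1-n3, n3-n7; total weight 3+2+16+1+20+14+3+20 = 79.

79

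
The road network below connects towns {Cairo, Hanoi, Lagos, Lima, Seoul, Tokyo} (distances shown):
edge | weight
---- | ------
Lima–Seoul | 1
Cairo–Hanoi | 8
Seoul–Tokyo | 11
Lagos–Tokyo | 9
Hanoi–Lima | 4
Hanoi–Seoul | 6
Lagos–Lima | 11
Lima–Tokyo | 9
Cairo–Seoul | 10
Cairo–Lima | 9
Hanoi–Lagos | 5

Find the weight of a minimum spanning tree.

Grow the tree from Cairo using Prim:
Step 1: cheapest edge leaving the tree is Cairo–Hanoi (8); add Hanoi.
Step 2: cheapest edge leaving the tree is Hanoi–Lima (4); add Lima.
Step 3: cheapest edge leaving the tree is Lima–Seoul (1); add Seoul.
Step 4: cheapest edge leaving the tree is Hanoi–Lagos (5); add Lagos.
Step 5: cheapest edge leaving the tree is Lagos–Tokyo (9); add Tokyo.
MST edges: Cairo–Hanoi, Hanoi–Lima, Lima–Seoul, Hanoi–Lagos, Lagos–Tokyo; total weight 8+4+1+5+9 = 27.

27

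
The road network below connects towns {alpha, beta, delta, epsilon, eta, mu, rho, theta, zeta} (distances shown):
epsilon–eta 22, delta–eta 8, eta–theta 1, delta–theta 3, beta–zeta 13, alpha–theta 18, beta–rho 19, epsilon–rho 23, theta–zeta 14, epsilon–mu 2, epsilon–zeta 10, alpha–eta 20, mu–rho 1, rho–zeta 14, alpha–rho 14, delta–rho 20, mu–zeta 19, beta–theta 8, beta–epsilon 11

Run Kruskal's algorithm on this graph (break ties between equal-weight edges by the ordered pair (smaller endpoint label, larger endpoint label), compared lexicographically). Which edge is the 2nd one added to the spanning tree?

mu-rho

Sort edges by weight, then run Kruskal:
eta–theta (1): add — endpoints in different components.
mu–rho (1): add — endpoints in different components.
epsilon–mu (2): add — endpoints in different components.
delta–theta (3): add — endpoints in different components.
beta–theta (8): add — endpoints in different components.
delta–eta (8): skip — eta and delta already connected.
epsilon–zeta (10): add — endpoints in different components.
beta–epsilon (11): add — endpoints in different components.
beta–zeta (13): skip — beta and zeta already connected.
alpha–rho (14): add — endpoints in different components.
The 2nd edge added is mu–rho.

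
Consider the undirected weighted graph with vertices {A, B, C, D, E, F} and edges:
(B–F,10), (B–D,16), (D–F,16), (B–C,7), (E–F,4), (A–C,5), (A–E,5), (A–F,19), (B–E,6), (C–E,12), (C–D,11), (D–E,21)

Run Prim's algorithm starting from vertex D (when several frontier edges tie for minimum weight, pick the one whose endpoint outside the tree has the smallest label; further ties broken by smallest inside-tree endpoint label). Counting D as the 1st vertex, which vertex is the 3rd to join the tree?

Prim's algorithm from D:
Step 1: cheapest edge leaving the tree is C–D (11); add C.
Step 2: cheapest edge leaving the tree is A–C (5); add A.
Step 3: cheapest edge leaving the tree is A–E (5); add E.
Step 4: cheapest edge leaving the tree is E–F (4); add F.
Step 5: cheapest edge leaving the tree is B–E (6); add B.
Vertex order: D, C, A, E, F, B. The 3rd vertex is A.

A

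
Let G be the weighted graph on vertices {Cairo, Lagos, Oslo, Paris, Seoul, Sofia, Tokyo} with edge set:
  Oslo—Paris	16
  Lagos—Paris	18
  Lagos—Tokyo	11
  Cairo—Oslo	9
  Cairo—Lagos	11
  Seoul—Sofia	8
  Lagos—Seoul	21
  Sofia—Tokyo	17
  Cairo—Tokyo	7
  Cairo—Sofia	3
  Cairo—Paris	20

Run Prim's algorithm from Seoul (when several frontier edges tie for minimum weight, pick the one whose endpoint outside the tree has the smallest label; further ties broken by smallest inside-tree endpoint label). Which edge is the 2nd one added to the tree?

Cairo-Sofia

Prim, starting at Seoul.
Step 1: frontier [Seoul—Sofia 8, Lagos—Seoul 21] → take Seoul—Sofia (8); add Sofia.
Step 2: frontier [Lagos—Seoul 21, Cairo—Sofia 3, Sofia—Tokyo 17] → take Cairo—Sofia (3); add Cairo.
Step 3: frontier [Cairo—Tokyo 7, Cairo—Oslo 9, Cairo—Lagos 11, Cairo—Paris 20, Lagos—Seoul 21, Sofia—Tokyo 17] → take Cairo—Tokyo (7); add Tokyo.
Step 4: frontier [Cairo—Oslo 9, Cairo—Lagos 11, Cairo—Paris 20, Lagos—Seoul 21, Lagos—Tokyo 11] → take Cairo—Oslo (9); add Oslo.
Step 5: frontier [Cairo—Lagos 11, Cairo—Paris 20, Oslo—Paris 16, Lagos—Seoul 21, Lagos—Tokyo 11] → take Cairo—Lagos (11); add Lagos.
Step 6: frontier [Cairo—Paris 20, Lagos—Paris 18, Oslo—Paris 16] → take Oslo—Paris (16); add Paris.
The 2nd edge added is Cairo—Sofia.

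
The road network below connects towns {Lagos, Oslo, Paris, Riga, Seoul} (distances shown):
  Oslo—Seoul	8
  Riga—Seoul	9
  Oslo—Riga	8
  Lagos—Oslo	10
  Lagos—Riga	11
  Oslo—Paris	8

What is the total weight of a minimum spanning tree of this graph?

34

Prim, starting at Oslo.
Step 1: frontier [Oslo—Paris 8, Oslo—Riga 8, Oslo—Seoul 8, Lagos—Oslo 10] → take Oslo—Paris (8); add Paris.
Step 2: frontier [Oslo—Riga 8, Oslo—Seoul 8, Lagos—Oslo 10] → take Oslo—Riga (8); add Riga.
Step 3: frontier [Oslo—Seoul 8, Lagos—Oslo 10, Riga—Seoul 9, Lagos—Riga 11] → take Oslo—Seoul (8); add Seoul.
Step 4: frontier [Lagos—Oslo 10, Lagos—Riga 11] → take Lagos—Oslo (10); add Lagos.
MST edges: Oslo—Paris, Oslo—Riga, Oslo—Seoul, Lagos—Oslo; total weight 8+8+8+10 = 34.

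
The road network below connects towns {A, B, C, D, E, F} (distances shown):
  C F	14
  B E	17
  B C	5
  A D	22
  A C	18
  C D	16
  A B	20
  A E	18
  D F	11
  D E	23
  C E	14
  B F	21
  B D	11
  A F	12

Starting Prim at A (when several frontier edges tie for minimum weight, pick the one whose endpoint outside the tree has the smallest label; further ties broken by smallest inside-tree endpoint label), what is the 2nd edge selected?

D-F

Prim's algorithm from A:
Step 1: cheapest edge leaving the tree is A F (12); add F.
Step 2: cheapest edge leaving the tree is D F (11); add D.
Step 3: cheapest edge leaving the tree is B D (11); add B.
Step 4: cheapest edge leaving the tree is B C (5); add C.
Step 5: cheapest edge leaving the tree is C E (14); add E.
The 2nd edge added is D F.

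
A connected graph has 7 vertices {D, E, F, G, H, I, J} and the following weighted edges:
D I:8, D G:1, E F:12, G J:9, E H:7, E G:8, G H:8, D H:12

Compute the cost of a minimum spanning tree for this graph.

45

Prim, starting at E.
Step 1: cheapest edge leaving the tree is E H (7); add H.
Step 2: cheapest edge leaving the tree is E G (8); add G.
Step 3: cheapest edge leaving the tree is D G (1); add D.
Step 4: cheapest edge leaving the tree is D I (8); add I.
Step 5: cheapest edge leaving the tree is G J (9); add J.
Step 6: cheapest edge leaving the tree is E F (12); add F.
MST edges: E H, E G, D G, D I, G J, E F; total weight 7+8+1+8+9+12 = 45.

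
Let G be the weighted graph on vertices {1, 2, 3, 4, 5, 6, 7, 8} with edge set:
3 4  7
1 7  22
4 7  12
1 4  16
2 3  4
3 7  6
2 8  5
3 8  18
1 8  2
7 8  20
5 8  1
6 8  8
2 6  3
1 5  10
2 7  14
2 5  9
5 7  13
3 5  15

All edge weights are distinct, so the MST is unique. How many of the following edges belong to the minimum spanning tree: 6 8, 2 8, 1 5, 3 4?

2

Kruskal's algorithm — process edges by increasing weight (ties by edge label):
5 8 (1): add — endpoints in different components.
1 8 (2): add — endpoints in different components.
2 6 (3): add — endpoints in different components.
2 3 (4): add — endpoints in different components.
2 8 (5): add — endpoints in different components.
3 7 (6): add — endpoints in different components.
3 4 (7): add — endpoints in different components.
MST edge set: {5 8, 1 8, 2 6, 2 3, 2 8, 3 7, 3 4}.
Of the listed edges, {2 8, 3 4} are in the MST → 2.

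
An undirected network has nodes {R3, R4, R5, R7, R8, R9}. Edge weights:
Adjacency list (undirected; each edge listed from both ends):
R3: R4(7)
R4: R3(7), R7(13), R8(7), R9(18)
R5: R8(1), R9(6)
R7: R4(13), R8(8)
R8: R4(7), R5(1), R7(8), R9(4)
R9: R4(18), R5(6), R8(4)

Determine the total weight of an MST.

Kruskal's algorithm — process edges by increasing weight (ties by edge label):
R5–R8 (1): add. Components now {R3} {R5,R8} {R4} {R7} {R9}
R8–R9 (4): add. Components now {R3} {R5,R8,R9} {R4} {R7}
R5–R9 (6): skip — R5 and R9 already connected.
R3–R4 (7): add. Components now {R3,R4} {R5,R8,R9} {R7}
R4–R8 (7): add. Components now {R3,R4,R5,R8,R9} {R7}
R7–R8 (8): add. Components now {R3,R4,R5,R7,R8,R9}
MST edges: R5–R8, R8–R9, R3–R4, R4–R8, R7–R8; total weight 1+4+7+7+8 = 27.

27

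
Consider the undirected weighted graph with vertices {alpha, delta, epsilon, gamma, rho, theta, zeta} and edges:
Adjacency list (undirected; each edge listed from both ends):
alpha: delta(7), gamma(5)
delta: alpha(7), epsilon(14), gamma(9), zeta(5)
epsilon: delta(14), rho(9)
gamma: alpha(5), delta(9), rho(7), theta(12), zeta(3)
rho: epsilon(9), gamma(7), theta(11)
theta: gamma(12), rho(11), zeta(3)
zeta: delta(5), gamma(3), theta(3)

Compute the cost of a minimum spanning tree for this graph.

Kruskal: consider edges lightest-first.
gamma—zeta (3): add. Components now {alpha} {gamma,zeta} {rho} {theta} {delta} {epsilon}
theta—zeta (3): add. Components now {alpha} {gamma,theta,zeta} {rho} {delta} {epsilon}
alpha—gamma (5): add. Components now {alpha,gamma,theta,zeta} {rho} {delta} {epsilon}
delta—zeta (5): add. Components now {alpha,delta,gamma,theta,zeta} {rho} {epsilon}
alpha—delta (7): skip — alpha and delta already connected.
gamma—rho (7): add. Components now {alpha,delta,gamma,rho,theta,zeta} {epsilon}
delta—gamma (9): skip — delta and gamma already connected.
epsilon—rho (9): add. Components now {alpha,delta,epsilon,gamma,rho,theta,zeta}
MST edges: gamma—zeta, theta—zeta, alpha—gamma, delta—zeta, gamma—rho, epsilon—rho; total weight 3+3+5+5+7+9 = 32.

32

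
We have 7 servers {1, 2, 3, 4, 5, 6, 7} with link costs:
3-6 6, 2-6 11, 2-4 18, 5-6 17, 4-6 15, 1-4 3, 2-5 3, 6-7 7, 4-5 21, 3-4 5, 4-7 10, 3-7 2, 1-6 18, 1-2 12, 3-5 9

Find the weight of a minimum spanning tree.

28

Prim's algorithm from 7:
Step 1: cheapest edge leaving the tree is 3-7 (2); add 3.
Step 2: cheapest edge leaving the tree is 3-4 (5); add 4.
Step 3: cheapest edge leaving the tree is 1-4 (3); add 1.
Step 4: cheapest edge leaving the tree is 3-6 (6); add 6.
Step 5: cheapest edge leaving the tree is 3-5 (9); add 5.
Step 6: cheapest edge leaving the tree is 2-5 (3); add 2.
MST edges: 3-7, 3-4, 1-4, 3-6, 3-5, 2-5; total weight 2+5+3+6+9+3 = 28.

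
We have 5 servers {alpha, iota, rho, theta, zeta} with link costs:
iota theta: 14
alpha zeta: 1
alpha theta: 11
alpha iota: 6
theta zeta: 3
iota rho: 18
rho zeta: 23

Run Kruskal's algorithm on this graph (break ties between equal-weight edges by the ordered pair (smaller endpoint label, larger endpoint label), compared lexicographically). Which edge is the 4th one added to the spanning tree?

iota-rho

Sort edges by weight, then run Kruskal:
alpha zeta (1): add — endpoints in different components.
theta zeta (3): add — endpoints in different components.
alpha iota (6): add — endpoints in different components.
alpha theta (11): skip — alpha and theta already connected.
iota theta (14): skip — theta and iota already connected.
iota rho (18): add — endpoints in different components.
The 4th edge added is iota rho.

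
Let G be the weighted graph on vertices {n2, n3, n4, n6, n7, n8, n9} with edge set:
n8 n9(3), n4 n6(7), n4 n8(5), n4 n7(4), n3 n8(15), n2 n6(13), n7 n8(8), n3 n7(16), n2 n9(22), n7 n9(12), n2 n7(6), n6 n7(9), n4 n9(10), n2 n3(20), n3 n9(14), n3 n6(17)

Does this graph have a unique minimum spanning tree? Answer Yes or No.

Sort edges by weight, then run Kruskal:
n8 n9 (3): add — endpoints in different components.
n4 n7 (4): add — endpoints in different components.
n4 n8 (5): add — endpoints in different components.
n2 n7 (6): add — endpoints in different components.
n4 n6 (7): add — endpoints in different components.
n7 n8 (8): skip — n8 and n7 already connected.
n6 n7 (9): skip — n6 and n7 already connected.
n4 n9 (10): skip — n4 and n9 already connected.
n7 n9 (12): skip — n7 and n9 already connected.
n2 n6 (13): skip — n6 and n2 already connected.
n3 n9 (14): add — endpoints in different components.
Every non-tree edge has weight strictly greater than the heaviest edge on the tree path between its endpoints, so the MST is unique.

Yes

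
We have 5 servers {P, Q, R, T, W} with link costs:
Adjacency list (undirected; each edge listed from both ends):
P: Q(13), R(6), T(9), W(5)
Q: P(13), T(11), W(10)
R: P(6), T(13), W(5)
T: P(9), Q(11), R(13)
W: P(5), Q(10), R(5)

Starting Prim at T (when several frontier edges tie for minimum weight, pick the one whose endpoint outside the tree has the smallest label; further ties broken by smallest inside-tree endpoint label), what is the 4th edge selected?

Q-W

Prim's algorithm from T:
Step 1: cheapest edge leaving the tree is P–T (9); add P.
Step 2: cheapest edge leaving the tree is P–W (5); add W.
Step 3: cheapest edge leaving the tree is R–W (5); add R.
Step 4: cheapest edge leaving the tree is Q–W (10); add Q.
The 4th edge added is Q–W.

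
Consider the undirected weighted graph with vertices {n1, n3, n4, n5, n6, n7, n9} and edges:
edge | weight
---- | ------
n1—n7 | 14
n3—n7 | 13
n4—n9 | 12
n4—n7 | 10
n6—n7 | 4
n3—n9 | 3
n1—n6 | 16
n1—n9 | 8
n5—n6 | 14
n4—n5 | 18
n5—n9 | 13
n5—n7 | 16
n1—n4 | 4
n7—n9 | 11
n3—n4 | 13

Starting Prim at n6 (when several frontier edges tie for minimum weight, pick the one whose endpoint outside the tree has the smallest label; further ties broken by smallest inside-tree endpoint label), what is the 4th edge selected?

Prim's algorithm from n6:
Step 1: cheapest edge leaving the tree is n6—n7 (4); add n7.
Step 2: cheapest edge leaving the tree is n4—n7 (10); add n4.
Step 3: cheapest edge leaving the tree is n1—n4 (4); add n1.
Step 4: cheapest edge leaving the tree is n1—n9 (8); add n9.
Step 5: cheapest edge leaving the tree is n3—n9 (3); add n3.
Step 6: cheapest edge leaving the tree is n5—n9 (13); add n5.
The 4th edge added is n1—n9.

n1-n9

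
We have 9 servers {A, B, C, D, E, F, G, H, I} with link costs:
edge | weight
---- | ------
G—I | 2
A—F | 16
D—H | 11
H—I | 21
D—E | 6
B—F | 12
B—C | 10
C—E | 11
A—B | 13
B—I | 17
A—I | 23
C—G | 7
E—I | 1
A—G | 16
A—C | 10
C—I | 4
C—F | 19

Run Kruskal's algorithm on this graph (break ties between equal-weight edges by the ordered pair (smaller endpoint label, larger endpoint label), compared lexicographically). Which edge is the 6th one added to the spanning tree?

B-C

Kruskal: consider edges lightest-first.
E—I (1): add — endpoints in different components.
G—I (2): add — endpoints in different components.
C—I (4): add — endpoints in different components.
D—E (6): add — endpoints in different components.
C—G (7): skip — C and G already connected.
A—C (10): add — endpoints in different components.
B—C (10): add — endpoints in different components.
C—E (11): skip — C and E already connected.
D—H (11): add — endpoints in different components.
B—F (12): add — endpoints in different components.
The 6th edge added is B—C.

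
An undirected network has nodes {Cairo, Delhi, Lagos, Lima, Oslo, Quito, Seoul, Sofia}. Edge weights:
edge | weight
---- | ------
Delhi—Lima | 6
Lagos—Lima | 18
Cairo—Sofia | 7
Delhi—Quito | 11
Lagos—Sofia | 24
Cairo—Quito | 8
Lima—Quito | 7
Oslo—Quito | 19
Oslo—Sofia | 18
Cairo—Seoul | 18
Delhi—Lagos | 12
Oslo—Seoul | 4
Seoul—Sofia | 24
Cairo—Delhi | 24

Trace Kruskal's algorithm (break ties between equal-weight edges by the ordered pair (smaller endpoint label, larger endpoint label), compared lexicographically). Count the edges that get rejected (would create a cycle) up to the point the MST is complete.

Kruskal: consider edges lightest-first.
Oslo—Seoul (4): add — endpoints in different components.
Delhi—Lima (6): add — endpoints in different components.
Cairo—Sofia (7): add — endpoints in different components.
Lima—Quito (7): add — endpoints in different components.
Cairo—Quito (8): add — endpoints in different components.
Delhi—Quito (11): skip — Delhi and Quito already connected.
Delhi—Lagos (12): add — endpoints in different components.
Cairo—Seoul (18): add — endpoints in different components.
Edges rejected before the tree was complete: 1.

1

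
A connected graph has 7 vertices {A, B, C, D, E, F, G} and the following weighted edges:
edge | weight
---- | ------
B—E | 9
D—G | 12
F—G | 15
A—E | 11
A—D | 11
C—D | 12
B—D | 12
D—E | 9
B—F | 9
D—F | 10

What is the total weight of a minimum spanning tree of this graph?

62

Prim's algorithm from G:
Step 1: frontier [D—G 12, F—G 15] → take D—G (12); add D.
Step 2: frontier [D—E 9, D—F 10, A—D 11, B—D 12, C—D 12, F—G 15] → take D—E (9); add E.
Step 3: frontier [D—F 10, A—D 11, B—D 12, C—D 12, B—E 9, A—E 11, F—G 15] → take B—E (9); add B.
Step 4: frontier [B—F 9, D—F 10, A—D 11, C—D 12, A—E 11, F—G 15] → take B—F (9); add F.
Step 5: frontier [A—D 11, C—D 12, A—E 11] → take A—D (11); add A.
Step 6: frontier [C—D 12] → take C—D (12); add C.
MST edges: D—G, D—E, B—E, B—F, A—D, C—D; total weight 12+9+9+9+11+12 = 62.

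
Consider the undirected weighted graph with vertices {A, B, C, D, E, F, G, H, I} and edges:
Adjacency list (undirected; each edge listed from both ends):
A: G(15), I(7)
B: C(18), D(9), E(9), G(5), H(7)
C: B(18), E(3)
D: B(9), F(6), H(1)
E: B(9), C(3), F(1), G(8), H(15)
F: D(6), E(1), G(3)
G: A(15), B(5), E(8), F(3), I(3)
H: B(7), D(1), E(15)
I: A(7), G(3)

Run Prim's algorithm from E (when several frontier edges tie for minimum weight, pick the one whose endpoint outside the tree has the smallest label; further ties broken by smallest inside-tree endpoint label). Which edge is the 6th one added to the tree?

D-F

Prim's algorithm from E:
Step 1: cheapest edge leaving the tree is E F (1); add F.
Step 2: cheapest edge leaving the tree is C E (3); add C.
Step 3: cheapest edge leaving the tree is F G (3); add G.
Step 4: cheapest edge leaving the tree is G I (3); add I.
Step 5: cheapest edge leaving the tree is B G (5); add B.
Step 6: cheapest edge leaving the tree is D F (6); add D.
Step 7: cheapest edge leaving the tree is D H (1); add H.
Step 8: cheapest edge leaving the tree is A I (7); add A.
The 6th edge added is D F.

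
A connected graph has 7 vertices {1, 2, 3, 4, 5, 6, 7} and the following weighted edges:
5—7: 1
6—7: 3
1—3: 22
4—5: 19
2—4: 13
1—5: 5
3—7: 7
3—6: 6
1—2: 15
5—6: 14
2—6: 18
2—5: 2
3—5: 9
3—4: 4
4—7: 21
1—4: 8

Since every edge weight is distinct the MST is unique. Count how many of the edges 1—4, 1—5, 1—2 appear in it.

1

Kruskal's algorithm — process edges by increasing weight (ties by edge label):
5—7 (1): add. Components now {1} {2} {3} {4} {5,7} {6}
2—5 (2): add. Components now {1} {2,5,7} {3} {4} {6}
6—7 (3): add. Components now {1} {2,5,6,7} {3} {4}
3—4 (4): add. Components now {1} {2,5,6,7} {3,4}
1—5 (5): add. Components now {1,2,5,6,7} {3,4}
3—6 (6): add. Components now {1,2,3,4,5,6,7}
MST edge set: {5—7, 2—5, 6—7, 3—4, 1—5, 3—6}.
Of the listed edges, {1—5} are in the MST → 1.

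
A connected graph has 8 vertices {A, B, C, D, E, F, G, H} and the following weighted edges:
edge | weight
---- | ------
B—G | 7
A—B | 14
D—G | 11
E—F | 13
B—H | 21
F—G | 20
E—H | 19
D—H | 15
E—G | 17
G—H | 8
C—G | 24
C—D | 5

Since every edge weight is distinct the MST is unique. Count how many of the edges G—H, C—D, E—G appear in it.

3

Kruskal: consider edges lightest-first.
C—D (5): add — endpoints in different components.
B—G (7): add — endpoints in different components.
G—H (8): add — endpoints in different components.
D—G (11): add — endpoints in different components.
E—F (13): add — endpoints in different components.
A—B (14): add — endpoints in different components.
D—H (15): skip — D and H already connected.
E—G (17): add — endpoints in different components.
MST edge set: {C—D, B—G, G—H, D—G, E—F, A—B, E—G}.
Of the listed edges, {G—H, C—D, E—G} are in the MST → 3.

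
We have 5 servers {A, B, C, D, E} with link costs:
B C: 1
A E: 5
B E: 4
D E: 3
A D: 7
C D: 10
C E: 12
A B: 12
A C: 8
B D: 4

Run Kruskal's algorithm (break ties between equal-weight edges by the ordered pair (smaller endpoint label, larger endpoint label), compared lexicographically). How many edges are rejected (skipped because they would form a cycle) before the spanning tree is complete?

Kruskal's algorithm — process edges by increasing weight (ties by edge label):
B C (1): add — endpoints in different components.
D E (3): add — endpoints in different components.
B D (4): add — endpoints in different components.
B E (4): skip — B and E already connected.
A E (5): add — endpoints in different components.
Edges rejected before the tree was complete: 1.

1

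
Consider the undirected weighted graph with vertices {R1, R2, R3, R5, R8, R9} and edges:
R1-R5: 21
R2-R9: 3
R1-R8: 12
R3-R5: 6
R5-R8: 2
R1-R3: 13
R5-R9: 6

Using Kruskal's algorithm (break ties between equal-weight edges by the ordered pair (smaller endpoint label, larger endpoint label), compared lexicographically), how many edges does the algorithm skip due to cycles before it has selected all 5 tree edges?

Kruskal's algorithm — process edges by increasing weight (ties by edge label):
R5-R8 (2): add. Components now {R3} {R9} {R2} {R5,R8} {R1}
R2-R9 (3): add. Components now {R3} {R2,R9} {R5,R8} {R1}
R3-R5 (6): add. Components now {R3,R5,R8} {R2,R9} {R1}
R5-R9 (6): add. Components now {R2,R3,R5,R8,R9} {R1}
R1-R8 (12): add. Components now {R1,R2,R3,R5,R8,R9}
Edges rejected before the tree was complete: 0.

0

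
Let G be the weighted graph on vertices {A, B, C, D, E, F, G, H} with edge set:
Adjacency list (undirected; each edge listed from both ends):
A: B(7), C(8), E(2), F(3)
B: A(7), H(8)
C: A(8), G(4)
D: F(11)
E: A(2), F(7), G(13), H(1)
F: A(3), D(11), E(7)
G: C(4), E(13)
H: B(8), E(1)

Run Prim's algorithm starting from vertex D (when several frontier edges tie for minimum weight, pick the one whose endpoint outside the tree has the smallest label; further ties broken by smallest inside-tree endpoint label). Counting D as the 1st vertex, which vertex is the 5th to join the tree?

H

Prim, starting at D.
Step 1: cheapest edge leaving the tree is D—F (11); add F.
Step 2: cheapest edge leaving the tree is A—F (3); add A.
Step 3: cheapest edge leaving the tree is A—E (2); add E.
Step 4: cheapest edge leaving the tree is E—H (1); add H.
Step 5: cheapest edge leaving the tree is A—B (7); add B.
Step 6: cheapest edge leaving the tree is A—C (8); add C.
Step 7: cheapest edge leaving the tree is C—G (4); add G.
Vertex order: D, F, A, E, H, B, C, G. The 5th vertex is H.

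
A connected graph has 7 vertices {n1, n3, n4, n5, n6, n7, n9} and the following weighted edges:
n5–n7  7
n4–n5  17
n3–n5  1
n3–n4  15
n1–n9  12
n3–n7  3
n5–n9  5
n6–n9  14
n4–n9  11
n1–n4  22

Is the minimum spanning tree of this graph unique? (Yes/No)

Kruskal: consider edges lightest-first.
n3–n5 (1): add — endpoints in different components.
n3–n7 (3): add — endpoints in different components.
n5–n9 (5): add — endpoints in different components.
n5–n7 (7): skip — n7 and n5 already connected.
n4–n9 (11): add — endpoints in different components.
n1–n9 (12): add — endpoints in different components.
n6–n9 (14): add — endpoints in different components.
Every non-tree edge has weight strictly greater than the heaviest edge on the tree path between its endpoints, so the MST is unique.

Yes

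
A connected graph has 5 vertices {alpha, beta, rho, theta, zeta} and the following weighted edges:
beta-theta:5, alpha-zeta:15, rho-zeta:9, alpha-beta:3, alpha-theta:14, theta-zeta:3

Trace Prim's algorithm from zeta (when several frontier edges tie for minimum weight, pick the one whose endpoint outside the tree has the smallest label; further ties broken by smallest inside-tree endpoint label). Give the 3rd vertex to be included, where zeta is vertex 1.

Prim's algorithm from zeta:
Step 1: cheapest edge leaving the tree is theta-zeta (3); add theta.
Step 2: cheapest edge leaving the tree is beta-theta (5); add beta.
Step 3: cheapest edge leaving the tree is alpha-beta (3); add alpha.
Step 4: cheapest edge leaving the tree is rho-zeta (9); add rho.
Vertex order: zeta, theta, beta, alpha, rho. The 3rd vertex is beta.

beta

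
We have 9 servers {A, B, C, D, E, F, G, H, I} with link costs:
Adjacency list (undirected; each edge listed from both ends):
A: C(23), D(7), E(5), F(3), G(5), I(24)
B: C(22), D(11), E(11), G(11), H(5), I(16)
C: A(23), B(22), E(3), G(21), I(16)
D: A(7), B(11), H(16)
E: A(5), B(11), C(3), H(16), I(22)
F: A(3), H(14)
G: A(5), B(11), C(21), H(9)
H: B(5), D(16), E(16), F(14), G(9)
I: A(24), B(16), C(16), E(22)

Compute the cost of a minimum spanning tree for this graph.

53

Grow the tree from A using Prim:
Step 1: cheapest edge leaving the tree is A F (3); add F.
Step 2: cheapest edge leaving the tree is A E (5); add E.
Step 3: cheapest edge leaving the tree is C E (3); add C.
Step 4: cheapest edge leaving the tree is A G (5); add G.
Step 5: cheapest edge leaving the tree is A D (7); add D.
Step 6: cheapest edge leaving the tree is G H (9); add H.
Step 7: cheapest edge leaving the tree is B H (5); add B.
Step 8: cheapest edge leaving the tree is B I (16); add I.
MST edges: A F, A E, C E, A G, A D, G H, B H, B I; total weight 3+5+3+5+7+9+5+16 = 53.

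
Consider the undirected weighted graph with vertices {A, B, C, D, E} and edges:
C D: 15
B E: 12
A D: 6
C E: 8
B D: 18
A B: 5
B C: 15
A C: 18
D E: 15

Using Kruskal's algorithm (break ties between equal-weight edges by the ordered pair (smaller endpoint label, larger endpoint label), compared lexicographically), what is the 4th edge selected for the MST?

Sort edges by weight, then run Kruskal:
A B (5): add — endpoints in different components.
A D (6): add — endpoints in different components.
C E (8): add — endpoints in different components.
B E (12): add — endpoints in different components.
The 4th edge added is B E.

B-E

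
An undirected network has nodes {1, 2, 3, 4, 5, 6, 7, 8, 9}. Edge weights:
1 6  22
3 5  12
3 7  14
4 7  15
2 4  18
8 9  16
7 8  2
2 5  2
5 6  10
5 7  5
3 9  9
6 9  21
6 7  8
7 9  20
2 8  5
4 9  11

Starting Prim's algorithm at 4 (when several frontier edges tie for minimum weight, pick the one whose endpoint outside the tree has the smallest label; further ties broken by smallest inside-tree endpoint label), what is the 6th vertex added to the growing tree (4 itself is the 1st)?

7

Prim, starting at 4.
Step 1: cheapest edge leaving the tree is 4 9 (11); add 9.
Step 2: cheapest edge leaving the tree is 3 9 (9); add 3.
Step 3: cheapest edge leaving the tree is 3 5 (12); add 5.
Step 4: cheapest edge leaving the tree is 2 5 (2); add 2.
Step 5: cheapest edge leaving the tree is 5 7 (5); add 7.
Step 6: cheapest edge leaving the tree is 7 8 (2); add 8.
Step 7: cheapest edge leaving the tree is 6 7 (8); add 6.
Step 8: cheapest edge leaving the tree is 1 6 (22); add 1.
Vertex order: 4, 9, 3, 5, 2, 7, 8, 6, 1. The 6th vertex is 7.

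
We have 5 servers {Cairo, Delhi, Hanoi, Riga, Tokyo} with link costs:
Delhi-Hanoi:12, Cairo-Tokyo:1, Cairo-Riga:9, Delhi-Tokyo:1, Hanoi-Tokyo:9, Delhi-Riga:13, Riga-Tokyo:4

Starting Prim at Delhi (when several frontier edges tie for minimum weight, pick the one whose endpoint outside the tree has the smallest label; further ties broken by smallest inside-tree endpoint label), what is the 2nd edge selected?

Prim, starting at Delhi.
Step 1: cheapest edge leaving the tree is Delhi-Tokyo (1); add Tokyo.
Step 2: cheapest edge leaving the tree is Cairo-Tokyo (1); add Cairo.
Step 3: cheapest edge leaving the tree is Riga-Tokyo (4); add Riga.
Step 4: cheapest edge leaving the tree is Hanoi-Tokyo (9); add Hanoi.
The 2nd edge added is Cairo-Tokyo.

Cairo-Tokyo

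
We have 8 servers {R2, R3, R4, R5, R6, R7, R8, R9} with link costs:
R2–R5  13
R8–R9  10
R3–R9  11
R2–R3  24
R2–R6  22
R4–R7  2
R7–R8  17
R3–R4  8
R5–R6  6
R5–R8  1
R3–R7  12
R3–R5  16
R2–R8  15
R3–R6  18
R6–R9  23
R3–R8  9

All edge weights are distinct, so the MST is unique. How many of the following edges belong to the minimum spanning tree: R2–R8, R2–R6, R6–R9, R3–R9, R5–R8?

1

Kruskal's algorithm — process edges by increasing weight (ties by edge label):
R5–R8 (1): add — endpoints in different components.
R4–R7 (2): add — endpoints in different components.
R5–R6 (6): add — endpoints in different components.
R3–R4 (8): add — endpoints in different components.
R3–R8 (9): add — endpoints in different components.
R8–R9 (10): add — endpoints in different components.
R3–R9 (11): skip — R3 and R9 already connected.
R3–R7 (12): skip — R3 and R7 already connected.
R2–R5 (13): add — endpoints in different components.
MST edge set: {R5–R8, R4–R7, R5–R6, R3–R4, R3–R8, R8–R9, R2–R5}.
Of the listed edges, {R5–R8} are in the MST → 1.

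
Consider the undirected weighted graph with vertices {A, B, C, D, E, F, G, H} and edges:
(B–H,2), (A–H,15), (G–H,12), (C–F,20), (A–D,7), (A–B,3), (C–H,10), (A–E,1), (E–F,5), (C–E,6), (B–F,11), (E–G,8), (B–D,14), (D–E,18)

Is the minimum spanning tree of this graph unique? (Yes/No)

Yes

Sort edges by weight, then run Kruskal:
A–E (1): add — endpoints in different components.
B–H (2): add — endpoints in different components.
A–B (3): add — endpoints in different components.
E–F (5): add — endpoints in different components.
C–E (6): add — endpoints in different components.
A–D (7): add — endpoints in different components.
E–G (8): add — endpoints in different components.
Every non-tree edge has weight strictly greater than the heaviest edge on the tree path between its endpoints, so the MST is unique.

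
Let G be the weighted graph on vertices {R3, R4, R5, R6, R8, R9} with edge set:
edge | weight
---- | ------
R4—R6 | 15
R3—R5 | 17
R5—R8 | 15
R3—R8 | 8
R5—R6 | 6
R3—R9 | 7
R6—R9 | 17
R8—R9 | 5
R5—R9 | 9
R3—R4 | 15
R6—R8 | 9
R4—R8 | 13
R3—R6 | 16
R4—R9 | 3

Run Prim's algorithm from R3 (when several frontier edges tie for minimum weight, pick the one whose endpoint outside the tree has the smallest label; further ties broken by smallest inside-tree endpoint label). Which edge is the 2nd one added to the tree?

Prim's algorithm from R3:
Step 1: frontier [R3—R9 7, R3—R8 8, R3—R4 15, R3—R6 16, R3—R5 17] → take R3—R9 (7); add R9.
Step 2: frontier [R3—R8 8, R3—R4 15, R3—R6 16, R3—R5 17, R4—R9 3, R8—R9 5, R5—R9 9, R6—R9 17] → take R4—R9 (3); add R4.
Step 3: frontier [R3—R8 8, R3—R6 16, R3—R5 17, R4—R8 13, R4—R6 15, R8—R9 5, R5—R9 9, R6—R9 17] → take R8—R9 (5); add R8.
Step 4: frontier [R3—R6 16, R3—R5 17, R4—R6 15, R6—R8 9, R5—R8 15, R5—R9 9, R6—R9 17] → take R5—R9 (9); add R5.
Step 5: frontier [R3—R6 16, R4—R6 15, R5—R6 6, R6—R8 9, R6—R9 17] → take R5—R6 (6); add R6.
The 2nd edge added is R4—R9.

R4-R9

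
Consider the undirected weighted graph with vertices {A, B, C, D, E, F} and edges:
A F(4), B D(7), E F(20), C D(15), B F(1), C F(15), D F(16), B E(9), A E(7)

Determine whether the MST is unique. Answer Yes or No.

Kruskal: consider edges lightest-first.
B F (1): add — endpoints in different components.
A F (4): add — endpoints in different components.
A E (7): add — endpoints in different components.
B D (7): add — endpoints in different components.
B E (9): skip — B and E already connected.
C D (15): add — endpoints in different components.
Non-tree edge C F has weight 15, equal to the heaviest edge on its tree cycle — swapping gives another MST of the same weight. Not unique.

No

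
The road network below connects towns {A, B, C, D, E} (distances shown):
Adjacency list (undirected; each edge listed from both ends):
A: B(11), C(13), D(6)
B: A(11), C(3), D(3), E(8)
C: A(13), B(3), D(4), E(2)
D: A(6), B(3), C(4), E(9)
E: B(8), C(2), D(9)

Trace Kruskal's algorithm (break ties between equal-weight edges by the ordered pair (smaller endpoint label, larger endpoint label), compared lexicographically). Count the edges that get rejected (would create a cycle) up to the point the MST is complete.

1

Kruskal: consider edges lightest-first.
C—E (2): add — endpoints in different components.
B—C (3): add — endpoints in different components.
B—D (3): add — endpoints in different components.
C—D (4): skip — C and D already connected.
A—D (6): add — endpoints in different components.
Edges rejected before the tree was complete: 1.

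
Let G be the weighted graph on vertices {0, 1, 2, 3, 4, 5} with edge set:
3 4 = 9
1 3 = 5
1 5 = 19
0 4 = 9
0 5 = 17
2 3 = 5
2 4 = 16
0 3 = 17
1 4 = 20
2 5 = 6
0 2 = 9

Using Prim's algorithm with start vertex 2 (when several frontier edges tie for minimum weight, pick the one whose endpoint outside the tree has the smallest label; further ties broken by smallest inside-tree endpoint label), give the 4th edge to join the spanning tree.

0-2

Grow the tree from 2 using Prim:
Step 1: cheapest edge leaving the tree is 2 3 (5); add 3.
Step 2: cheapest edge leaving the tree is 1 3 (5); add 1.
Step 3: cheapest edge leaving the tree is 2 5 (6); add 5.
Step 4: cheapest edge leaving the tree is 0 2 (9); add 0.
Step 5: cheapest edge leaving the tree is 0 4 (9); add 4.
The 4th edge added is 0 2.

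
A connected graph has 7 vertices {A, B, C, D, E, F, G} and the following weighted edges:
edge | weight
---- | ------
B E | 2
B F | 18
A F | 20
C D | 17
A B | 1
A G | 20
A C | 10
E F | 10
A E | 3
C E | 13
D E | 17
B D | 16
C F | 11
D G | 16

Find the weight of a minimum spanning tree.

55

Prim, starting at E.
Step 1: frontier [B E 2, A E 3, E F 10, C E 13, D E 17] → take B E (2); add B.
Step 2: frontier [A B 1, B D 16, B F 18, A E 3, E F 10, C E 13, D E 17] → take A B (1); add A.
Step 3: frontier [A C 10, A F 20, A G 20, B D 16, B F 18, E F 10, C E 13, D E 17] → take A C (10); add C.
Step 4: frontier [A F 20, A G 20, B D 16, B F 18, C F 11, C D 17, E F 10, D E 17] → take E F (10); add F.
Step 5: frontier [A G 20, B D 16, C D 17, D E 17] → take B D (16); add D.
Step 6: frontier [A G 20, D G 16] → take D G (16); add G.
MST edges: B E, A B, A C, E F, B D, D G; total weight 2+1+10+10+16+16 = 55.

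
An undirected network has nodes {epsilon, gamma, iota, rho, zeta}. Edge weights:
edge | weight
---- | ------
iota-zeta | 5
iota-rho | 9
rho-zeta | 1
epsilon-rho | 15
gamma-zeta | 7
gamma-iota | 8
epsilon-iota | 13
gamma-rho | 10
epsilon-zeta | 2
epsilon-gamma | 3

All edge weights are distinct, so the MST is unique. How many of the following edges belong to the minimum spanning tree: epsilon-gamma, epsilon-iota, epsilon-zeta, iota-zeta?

Kruskal: consider edges lightest-first.
rho-zeta (1): add. Components now {epsilon} {rho,zeta} {iota} {gamma}
epsilon-zeta (2): add. Components now {epsilon,rho,zeta} {iota} {gamma}
epsilon-gamma (3): add. Components now {epsilon,gamma,rho,zeta} {iota}
iota-zeta (5): add. Components now {epsilon,gamma,iota,rho,zeta}
MST edge set: {rho-zeta, epsilon-zeta, epsilon-gamma, iota-zeta}.
Of the listed edges, {epsilon-gamma, epsilon-zeta, iota-zeta} are in the MST → 3.

3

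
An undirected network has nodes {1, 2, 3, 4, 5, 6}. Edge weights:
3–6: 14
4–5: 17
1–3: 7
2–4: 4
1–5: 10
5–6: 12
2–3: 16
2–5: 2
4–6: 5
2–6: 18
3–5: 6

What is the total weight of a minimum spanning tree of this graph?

Grow the tree from 3 using Prim:
Step 1: frontier [3–5 6, 1–3 7, 3–6 14, 2–3 16] → take 3–5 (6); add 5.
Step 2: frontier [1–3 7, 3–6 14, 2–3 16, 2–5 2, 1–5 10, 5–6 12, 4–5 17] → take 2–5 (2); add 2.
Step 3: frontier [2–4 4, 2–6 18, 1–3 7, 3–6 14, 1–5 10, 5–6 12, 4–5 17] → take 2–4 (4); add 4.
Step 4: frontier [2–6 18, 1–3 7, 3–6 14, 4–6 5, 1–5 10, 5–6 12] → take 4–6 (5); add 6.
Step 5: frontier [1–3 7, 1–5 10] → take 1–3 (7); add 1.
MST edges: 3–5, 2–5, 2–4, 4–6, 1–3; total weight 6+2+4+5+7 = 24.

24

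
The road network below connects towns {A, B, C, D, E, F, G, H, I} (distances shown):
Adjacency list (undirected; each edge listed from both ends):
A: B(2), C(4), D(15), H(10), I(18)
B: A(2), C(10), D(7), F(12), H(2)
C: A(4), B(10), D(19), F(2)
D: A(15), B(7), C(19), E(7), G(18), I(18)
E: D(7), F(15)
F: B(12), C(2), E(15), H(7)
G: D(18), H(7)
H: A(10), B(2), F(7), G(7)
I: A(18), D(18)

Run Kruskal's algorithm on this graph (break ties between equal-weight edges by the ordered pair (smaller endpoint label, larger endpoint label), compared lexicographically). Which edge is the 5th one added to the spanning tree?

B-D

Sort edges by weight, then run Kruskal:
A-B (2): add — endpoints in different components.
B-H (2): add — endpoints in different components.
C-F (2): add — endpoints in different components.
A-C (4): add — endpoints in different components.
B-D (7): add — endpoints in different components.
D-E (7): add — endpoints in different components.
F-H (7): skip — F and H already connected.
G-H (7): add — endpoints in different components.
A-H (10): skip — A and H already connected.
B-C (10): skip — B and C already connected.
B-F (12): skip — B and F already connected.
A-D (15): skip — A and D already connected.
E-F (15): skip — E and F already connected.
A-I (18): add — endpoints in different components.
The 5th edge added is B-D.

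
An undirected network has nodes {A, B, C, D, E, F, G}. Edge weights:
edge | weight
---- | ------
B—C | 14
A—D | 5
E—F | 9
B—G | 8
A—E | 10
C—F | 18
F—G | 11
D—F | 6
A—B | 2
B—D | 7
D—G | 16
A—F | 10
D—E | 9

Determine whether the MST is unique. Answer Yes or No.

No

Kruskal's algorithm — process edges by increasing weight (ties by edge label):
A—B (2): add. Components now {A,B} {C} {D} {E} {F} {G}
A—D (5): add. Components now {A,B,D} {C} {E} {F} {G}
D—F (6): add. Components now {A,B,D,F} {C} {E} {G}
B—D (7): skip — B and D already connected.
B—G (8): add. Components now {A,B,D,F,G} {C} {E}
D—E (9): add. Components now {A,B,D,E,F,G} {C}
E—F (9): skip — E and F already connected.
A—E (10): skip — A and E already connected.
A—F (10): skip — A and F already connected.
F—G (11): skip — F and G already connected.
B—C (14): add. Components now {A,B,C,D,E,F,G}
Non-tree edge E—F has weight 9, equal to the heaviest edge on its tree cycle — swapping gives another MST of the same weight. Not unique.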